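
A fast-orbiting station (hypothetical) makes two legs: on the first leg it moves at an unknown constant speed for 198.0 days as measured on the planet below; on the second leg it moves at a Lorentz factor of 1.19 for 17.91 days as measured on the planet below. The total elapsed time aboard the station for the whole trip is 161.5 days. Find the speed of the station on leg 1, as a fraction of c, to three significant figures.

β = 0.673

Leg 1: speed unknown; τ_1 = 198.0/γ_1.
Leg 2: γ = 1.19; τ_2 = 17.91/1.190 = 15.05 days.
Total proper time: τ_1 + 15.05 = 161.5, so τ_1 = 161.5 − 15.05 = 146.4 days.
γ_1 = 198.0/146.4 = 1.352; β = √(1 − 1/γ²) = √0.4529.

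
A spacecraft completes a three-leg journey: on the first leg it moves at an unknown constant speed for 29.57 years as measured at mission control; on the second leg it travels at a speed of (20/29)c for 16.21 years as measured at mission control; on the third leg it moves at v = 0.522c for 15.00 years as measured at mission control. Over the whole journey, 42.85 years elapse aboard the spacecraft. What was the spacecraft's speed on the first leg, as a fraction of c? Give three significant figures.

Leg 1: speed unknown; τ_1 = 29.57/γ_1.
Leg 2: γ = 1/√(1 − (20/29)²) = 29/21 ≈ 1.381; τ_2 = 16.21/1.381 = 11.74 years.
Leg 3: γ = 1/√(1 − 0.522²) = 1/√0.7275 = 1.172; τ_3 = 15.00/1.172 = 12.79 years.
Total proper time: τ_1 + 11.74 + 12.79 = 42.85, so τ_1 = 42.85 − 24.53 = 18.32 years.
γ_1 = 29.57/18.32 = 1.614; β = √(1 − 1/γ²) = √0.6163.

β = 0.785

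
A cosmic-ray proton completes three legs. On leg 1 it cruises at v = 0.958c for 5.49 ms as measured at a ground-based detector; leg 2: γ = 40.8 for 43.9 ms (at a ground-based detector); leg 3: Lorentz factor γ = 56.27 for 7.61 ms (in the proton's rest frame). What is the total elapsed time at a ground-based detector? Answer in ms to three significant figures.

Leg 1: 5.49 ms is already measured at a ground-based detector.
Leg 2: 43.9 ms is already measured at a ground-based detector.
Leg 3: γ = 56.27; Δt_3 = 56.27 × 7.61 = 428.2 ms.
Total: 5.490 + 43.90 + 428.2 ms.

Δt = 478 ms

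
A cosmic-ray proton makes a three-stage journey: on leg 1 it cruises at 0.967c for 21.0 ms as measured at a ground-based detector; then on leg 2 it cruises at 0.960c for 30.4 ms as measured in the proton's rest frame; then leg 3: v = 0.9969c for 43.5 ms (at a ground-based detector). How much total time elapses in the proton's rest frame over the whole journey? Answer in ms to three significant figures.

Leg 1: γ = 1/√(1 − 0.967²) = 1/√0.06491 = 3.925; τ_1 = 21.0/3.925 = 5.350 ms.
Leg 2: 30.4 ms is already measured in the proton's rest frame.
Leg 3: γ = 1/√(1 − 0.9969²) = 1/√0.006190 = 12.71; τ_3 = 43.5/12.71 = 3.423 ms.
Total: 5.350 + 30.40 + 3.423 ms.

τ = 39.2 ms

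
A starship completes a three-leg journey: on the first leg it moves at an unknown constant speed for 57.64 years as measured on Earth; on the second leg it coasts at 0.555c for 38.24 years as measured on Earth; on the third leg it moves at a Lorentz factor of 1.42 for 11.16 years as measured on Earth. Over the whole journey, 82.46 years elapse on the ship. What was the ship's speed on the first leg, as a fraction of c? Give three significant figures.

Leg 1: speed unknown; τ_1 = 57.64/γ_1.
Leg 2: γ = 1/√(1 − 0.555²) = 1/√0.6920 = 1.202; τ_2 = 38.24/1.202 = 31.81 years.
Leg 3: γ = 1.42; τ_3 = 11.16/1.420 = 7.859 years.
Total proper time: τ_1 + 31.81 + 7.859 = 82.46, so τ_1 = 82.46 − 39.67 = 42.79 years.
γ_1 = 57.64/42.79 = 1.347; β = √(1 − 1/γ²) = √0.4489.

β = 0.670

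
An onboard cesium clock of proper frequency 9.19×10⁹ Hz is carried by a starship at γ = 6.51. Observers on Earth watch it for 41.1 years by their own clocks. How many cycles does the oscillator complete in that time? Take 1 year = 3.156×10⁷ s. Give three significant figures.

γ = 6.51
During 41.1 years of lab time, the oscillator's proper time advances by τ = Δt/γ = 41.1/6.510 = 6.313 years = 1.992×10⁸ s.
N = f × τ = 9.19×10⁹ × 1.992×10⁸ = 1.831×10¹⁸.

N = 1.83×10¹⁸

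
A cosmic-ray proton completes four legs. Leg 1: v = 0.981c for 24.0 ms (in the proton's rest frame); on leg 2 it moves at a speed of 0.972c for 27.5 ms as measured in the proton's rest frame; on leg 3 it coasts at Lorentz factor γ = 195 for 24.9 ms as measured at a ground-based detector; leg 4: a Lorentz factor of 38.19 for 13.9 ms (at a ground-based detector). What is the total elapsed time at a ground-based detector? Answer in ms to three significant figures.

Δt = 280 ms

Leg 1: γ = 1/√(1 − 0.981²) = 1/√0.03764 = 5.154; Δt_1 = 5.154 × 24.0 = 123.7 ms.
Leg 2: γ = 1/√(1 − 0.972²) = 1/√0.05522 = 4.256; Δt_2 = 4.256 × 27.5 = 117.0 ms.
Leg 3: 24.9 ms is already measured at a ground-based detector.
Leg 4: 13.9 ms is already measured at a ground-based detector.
Total: 123.7 + 117.0 + 24.90 + 13.90 ms.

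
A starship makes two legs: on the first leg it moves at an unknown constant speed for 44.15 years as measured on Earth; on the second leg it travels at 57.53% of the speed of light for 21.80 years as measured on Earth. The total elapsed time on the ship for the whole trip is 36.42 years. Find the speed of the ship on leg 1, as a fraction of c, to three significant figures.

Leg 1: speed unknown; τ_1 = 44.15/γ_1.
Leg 2: β = 0.5753; γ = 1/√(1 − 0.5753²) = 1/√0.6690 = 1.223; τ_2 = 21.80/1.223 = 17.83 years.
Total proper time: τ_1 + 17.83 = 36.42, so τ_1 = 36.42 − 17.83 = 18.59 years.
γ_1 = 44.15/18.59 = 2.375; β = √(1 − 1/γ²) = √0.8227.

β = 0.907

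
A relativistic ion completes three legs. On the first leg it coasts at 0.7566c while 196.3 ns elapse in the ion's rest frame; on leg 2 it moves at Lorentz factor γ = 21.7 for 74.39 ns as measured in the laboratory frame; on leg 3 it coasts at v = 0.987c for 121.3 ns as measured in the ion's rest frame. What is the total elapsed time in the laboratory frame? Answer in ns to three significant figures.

Δt = 1130 ns

Leg 1: γ = 1/√(1 − 0.7566²) = 1/√0.4276 = 1.529; Δt_1 = 1.529 × 196.3 = 300.2 ns.
Leg 2: 74.39 ns is already measured in the laboratory frame.
Leg 3: γ = 1/√(1 − 0.987²) = 1/√0.02583 = 6.222; Δt_3 = 6.222 × 121.3 = 754.7 ns.
Total: 300.2 + 74.39 + 754.7 ns.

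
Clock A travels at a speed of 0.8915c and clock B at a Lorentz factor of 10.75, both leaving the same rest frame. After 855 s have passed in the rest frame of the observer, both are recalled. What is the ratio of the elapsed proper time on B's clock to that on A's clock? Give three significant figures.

τ_B/τ_A = 0.205

A: γ = 1/√(1 − 0.8915²) = 1/√0.2052 = 2.207. B: γ = 10.75.
τ_A/τ_B = γ_B/γ_A = 10.75/2.207 = 4.870, so τ_B/τ_A = 0.2053.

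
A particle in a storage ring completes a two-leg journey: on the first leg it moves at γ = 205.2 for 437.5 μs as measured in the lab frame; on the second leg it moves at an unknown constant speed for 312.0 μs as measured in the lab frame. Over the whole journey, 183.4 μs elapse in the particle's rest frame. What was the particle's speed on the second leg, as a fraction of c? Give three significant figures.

β = 0.814

Leg 1: γ = 205.2; τ_1 = 437.5/205.2 = 2.132 μs.
Leg 2: speed unknown; τ_2 = 312.0/γ_2.
Total proper time: 2.132 + τ_2 = 183.4, so τ_2 = 183.4 − 2.132 = 181.3 μs.
γ_2 = 312.0/181.3 = 1.721; β = √(1 − 1/γ²) = √0.6625.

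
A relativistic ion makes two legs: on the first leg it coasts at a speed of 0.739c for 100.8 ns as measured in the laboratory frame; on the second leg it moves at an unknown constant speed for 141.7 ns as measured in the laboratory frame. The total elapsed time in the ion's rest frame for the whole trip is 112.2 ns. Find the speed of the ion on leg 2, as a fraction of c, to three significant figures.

Leg 1: γ = 1/√(1 − 0.739²) = 1/√0.4539 = 1.484; τ_1 = 100.8/1.484 = 67.91 ns.
Leg 2: speed unknown; τ_2 = 141.7/γ_2.
Total proper time: 67.91 + τ_2 = 112.2, so τ_2 = 112.2 − 67.91 = 44.29 ns.
γ_2 = 141.7/44.29 = 3.199; β = √(1 − 1/γ²) = √0.9023.

β = 0.950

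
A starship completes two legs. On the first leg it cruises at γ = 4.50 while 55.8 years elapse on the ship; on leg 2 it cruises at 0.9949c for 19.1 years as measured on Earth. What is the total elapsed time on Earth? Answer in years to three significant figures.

Δt = 270 years

Leg 1: γ = 4.50; Δt_1 = 4.500 × 55.8 = 251.1 years.
Leg 2: 19.1 years is already measured on Earth.
Total: 251.1 + 19.10 years.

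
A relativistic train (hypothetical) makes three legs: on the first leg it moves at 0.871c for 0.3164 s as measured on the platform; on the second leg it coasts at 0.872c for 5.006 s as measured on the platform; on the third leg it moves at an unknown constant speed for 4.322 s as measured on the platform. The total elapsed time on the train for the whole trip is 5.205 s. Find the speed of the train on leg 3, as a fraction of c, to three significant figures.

β = 0.799

Leg 1: γ = 1/√(1 − 0.871²) = 1/√0.2414 = 2.035; τ_1 = 0.3164/2.035 = 0.1554 s.
Leg 2: γ = 1/√(1 − 0.872²) = 1/√0.2396 = 2.043; τ_2 = 5.006/2.043 = 2.450 s.
Leg 3: speed unknown; τ_3 = 4.322/γ_3.
Total proper time: 0.1554 + 2.450 + τ_3 = 5.205, so τ_3 = 5.205 − 2.606 = 2.599 s.
γ_3 = 4.322/2.599 = 1.663; β = √(1 − 1/γ²) = √0.6384.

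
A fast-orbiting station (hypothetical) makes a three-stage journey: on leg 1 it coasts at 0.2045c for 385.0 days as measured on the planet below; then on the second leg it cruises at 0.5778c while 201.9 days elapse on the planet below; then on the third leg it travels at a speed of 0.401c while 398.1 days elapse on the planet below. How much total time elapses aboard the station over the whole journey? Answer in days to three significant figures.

Leg 1: γ = 1/√(1 − 0.2045²) = 1/√0.9582 = 1.022; τ_1 = 385.0/1.022 = 376.9 days.
Leg 2: γ = 1/√(1 − 0.5778²) = 1/√0.6661 = 1.225; τ_2 = 201.9/1.225 = 164.8 days.
Leg 3: γ = 1/√(1 − 0.401²) = 1/√0.8392 = 1.092; τ_3 = 398.1/1.092 = 364.7 days.
Total: 376.9 + 164.8 + 364.7 days.

τ = 906 days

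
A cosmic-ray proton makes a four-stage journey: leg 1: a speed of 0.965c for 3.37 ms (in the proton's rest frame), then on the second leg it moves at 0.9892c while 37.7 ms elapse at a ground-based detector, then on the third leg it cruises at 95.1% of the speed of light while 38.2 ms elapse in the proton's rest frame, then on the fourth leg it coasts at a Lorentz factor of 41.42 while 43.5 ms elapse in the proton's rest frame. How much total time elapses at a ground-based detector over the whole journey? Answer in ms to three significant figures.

Leg 1: γ = 1/√(1 − 0.965²) = 1/√0.06878 = 3.813; Δt_1 = 3.813 × 3.37 = 12.85 ms.
Leg 2: 37.7 ms is already measured at a ground-based detector.
Leg 3: β = 0.951; γ = 1/√(1 − 0.951²) = 1/√0.09560 = 3.234; Δt_3 = 3.234 × 38.2 = 123.5 ms.
Leg 4: γ = 41.42; Δt_4 = 41.42 × 43.5 = 1802 ms.
Total: 12.85 + 37.70 + 123.5 + 1802 ms.

Δt = 1980 ms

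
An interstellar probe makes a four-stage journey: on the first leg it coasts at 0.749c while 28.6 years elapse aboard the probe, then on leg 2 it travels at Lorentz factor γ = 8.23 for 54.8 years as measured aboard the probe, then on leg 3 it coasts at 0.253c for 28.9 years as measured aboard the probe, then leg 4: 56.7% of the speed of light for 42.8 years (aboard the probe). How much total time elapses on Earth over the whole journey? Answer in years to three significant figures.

Leg 1: γ = 1/√(1 − 0.749²) = 1/√0.4390 = 1.509; Δt_1 = 1.509 × 28.6 = 43.17 years.
Leg 2: γ = 8.23; Δt_2 = 8.230 × 54.8 = 451.0 years.
Leg 3: γ = 1/√(1 − 0.253²) = 1/√0.9360 = 1.034; Δt_3 = 1.034 × 28.9 = 29.87 years.
Leg 4: β = 0.567; γ = 1/√(1 − 0.567²) = 1/√0.6785 = 1.214; Δt_4 = 1.214 × 42.8 = 51.96 years.
Total: 43.17 + 451.0 + 29.87 + 51.96 years.

Δt = 576 years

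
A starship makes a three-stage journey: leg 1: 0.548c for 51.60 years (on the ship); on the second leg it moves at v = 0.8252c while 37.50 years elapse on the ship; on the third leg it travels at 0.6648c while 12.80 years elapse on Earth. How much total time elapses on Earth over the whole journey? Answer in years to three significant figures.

Leg 1: γ = 1/√(1 − 0.548²) = 1/√0.6997 = 1.195; Δt_1 = 1.195 × 51.60 = 61.69 years.
Leg 2: γ = 1/√(1 − 0.8252²) = 1/√0.3190 = 1.770; Δt_2 = 1.770 × 37.50 = 66.39 years.
Leg 3: 12.80 years is already measured on Earth.
Total: 61.69 + 66.39 + 12.80 years.

Δt = 141 years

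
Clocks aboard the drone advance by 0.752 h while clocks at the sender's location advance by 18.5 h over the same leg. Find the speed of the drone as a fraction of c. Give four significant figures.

The proper time is measured aboard the drone (both events occur at the drone's location); Δt is measured at the sender's location. γ = Δt/τ = 18.5/0.752 = 24.60.
β = √(1 − 1/γ²) = √(1 − 0.001652) = √0.9983

v = 0.9992c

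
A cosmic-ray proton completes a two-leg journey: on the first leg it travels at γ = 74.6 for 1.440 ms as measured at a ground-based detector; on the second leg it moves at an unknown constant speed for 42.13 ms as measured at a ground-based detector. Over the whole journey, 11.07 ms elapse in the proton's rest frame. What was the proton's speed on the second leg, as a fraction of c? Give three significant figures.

Leg 1: γ = 74.6; τ_1 = 1.440/74.60 = 0.01930 ms.
Leg 2: speed unknown; τ_2 = 42.13/γ_2.
Total proper time: 0.01930 + τ_2 = 11.07, so τ_2 = 11.07 − 0.01930 = 11.05 ms.
γ_2 = 42.13/11.05 = 3.812; β = √(1 − 1/γ²) = √0.9312.

β = 0.965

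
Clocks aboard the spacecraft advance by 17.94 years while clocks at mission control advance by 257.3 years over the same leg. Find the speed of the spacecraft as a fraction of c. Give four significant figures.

β = 0.9976

The proper time is measured aboard the spacecraft (both events occur at the spacecraft's location); Δt is measured at mission control. γ = Δt/τ = 257.3/17.94 = 14.34.
β = √(1 − 1/γ²) = √(1 − 0.004861) = √0.9951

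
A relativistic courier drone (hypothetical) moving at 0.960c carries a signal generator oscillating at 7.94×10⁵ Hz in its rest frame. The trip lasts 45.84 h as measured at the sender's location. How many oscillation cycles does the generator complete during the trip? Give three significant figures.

N = 3.67×10¹⁰

γ = 1/√(1 − 0.960²) = 25/7 ≈ 3.571
The oscillator's own cycle count is N = f × τ where τ is the proper time aboard the drone. τ = Δt/γ = 45.84/3.571 = 12.84 h = 4.621×10⁴ s.
N = 7.94×10⁵ × 4.621×10⁴ = 3.669×10¹⁰.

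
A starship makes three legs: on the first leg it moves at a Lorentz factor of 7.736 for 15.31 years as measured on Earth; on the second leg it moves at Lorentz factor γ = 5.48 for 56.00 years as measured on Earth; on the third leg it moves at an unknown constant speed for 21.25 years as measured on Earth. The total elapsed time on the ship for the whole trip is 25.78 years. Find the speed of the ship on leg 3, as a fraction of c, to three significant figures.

β = 0.769

Leg 1: γ = 7.736; τ_1 = 15.31/7.736 = 1.979 years.
Leg 2: γ = 5.48; τ_2 = 56.00/5.480 = 10.22 years.
Leg 3: speed unknown; τ_3 = 21.25/γ_3.
Total proper time: 1.979 + 10.22 + τ_3 = 25.78, so τ_3 = 25.78 − 12.20 = 13.58 years.
γ_3 = 21.25/13.58 = 1.565; β = √(1 − 1/γ²) = √0.5915.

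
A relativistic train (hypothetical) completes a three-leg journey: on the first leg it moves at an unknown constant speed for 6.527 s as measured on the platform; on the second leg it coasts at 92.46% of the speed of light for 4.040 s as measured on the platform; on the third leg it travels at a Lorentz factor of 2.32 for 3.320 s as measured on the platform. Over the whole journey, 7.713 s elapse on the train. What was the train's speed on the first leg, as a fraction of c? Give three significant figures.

Leg 1: speed unknown; τ_1 = 6.527/γ_1.
Leg 2: β = 0.9246; γ = 1/√(1 − 0.9246²) = 1/√0.1451 = 2.625; τ_2 = 4.040/2.625 = 1.539 s.
Leg 3: γ = 2.32; τ_3 = 3.320/2.320 = 1.431 s.
Total proper time: τ_1 + 1.539 + 1.431 = 7.713, so τ_1 = 7.713 − 2.970 = 4.743 s.
γ_1 = 6.527/4.743 = 1.376; β = √(1 − 1/γ²) = √0.4720.

β = 0.687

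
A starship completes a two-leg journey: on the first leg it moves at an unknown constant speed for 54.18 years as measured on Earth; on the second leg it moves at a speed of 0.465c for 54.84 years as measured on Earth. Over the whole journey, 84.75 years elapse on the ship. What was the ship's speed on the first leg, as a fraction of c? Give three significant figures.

Leg 1: speed unknown; τ_1 = 54.18/γ_1.
Leg 2: γ = 1/√(1 − 0.465²) = 1/√0.7838 = 1.130; τ_2 = 54.84/1.130 = 48.55 years.
Total proper time: τ_1 + 48.55 = 84.75, so τ_1 = 84.75 − 48.55 = 36.20 years.
γ_1 = 54.18/36.20 = 1.497; β = √(1 − 1/γ²) = √0.5536.

β = 0.744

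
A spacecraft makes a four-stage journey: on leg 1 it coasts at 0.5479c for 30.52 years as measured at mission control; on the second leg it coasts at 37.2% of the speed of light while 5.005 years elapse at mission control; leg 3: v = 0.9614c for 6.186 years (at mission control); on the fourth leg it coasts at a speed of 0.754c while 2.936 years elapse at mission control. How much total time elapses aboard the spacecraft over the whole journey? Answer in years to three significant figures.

Leg 1: γ = 1/√(1 − 0.5479²) = 1/√0.6998 = 1.195; τ_1 = 30.52/1.195 = 25.53 years.
Leg 2: β = 0.372; γ = 1/√(1 − 0.372²) = 1/√0.8616 = 1.077; τ_2 = 5.005/1.077 = 4.646 years.
Leg 3: γ = 1/√(1 − 0.9614²) = 1/√0.07571 = 3.634; τ_3 = 6.186/3.634 = 1.702 years.
Leg 4: γ = 1/√(1 − 0.754²) = 1/√0.4315 = 1.522; τ_4 = 2.936/1.522 = 1.929 years.
Total: 25.53 + 4.646 + 1.702 + 1.929 years.

τ = 33.8 years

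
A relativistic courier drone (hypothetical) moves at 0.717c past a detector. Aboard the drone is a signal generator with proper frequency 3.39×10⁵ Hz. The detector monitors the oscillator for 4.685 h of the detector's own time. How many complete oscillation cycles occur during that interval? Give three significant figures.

N = 3.99×10⁹

γ = 1/√(1 − 0.717²) = 1/√0.4859 = 1.435
During 4.685 h of lab time, the oscillator's proper time advances by τ = Δt/γ = 4.685/1.435 = 3.266 h = 1.176×10⁴ s.
N = f × τ = 3.39×10⁵ × 1.176×10⁴ = 3.986×10⁹.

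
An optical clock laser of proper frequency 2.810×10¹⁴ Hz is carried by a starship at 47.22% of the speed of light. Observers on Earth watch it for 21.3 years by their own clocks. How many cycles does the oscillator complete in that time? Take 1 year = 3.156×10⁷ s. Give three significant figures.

N = 1.67×10²³

β = 0.4722; γ = 1/√(1 − 0.4722²) = 1/√0.7770 = 1.134
During 21.3 years of lab time, the oscillator's proper time advances by τ = Δt/γ = 21.3/1.134 = 18.78 years = 5.926×10⁸ s.
N = f × τ = 2.810×10¹⁴ × 5.926×10⁸ = 1.665×10²³.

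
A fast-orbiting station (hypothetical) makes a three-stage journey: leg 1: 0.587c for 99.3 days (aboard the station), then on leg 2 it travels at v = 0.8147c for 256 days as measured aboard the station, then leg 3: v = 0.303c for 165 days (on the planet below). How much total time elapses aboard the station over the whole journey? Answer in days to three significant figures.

τ = 513 days

Leg 1: 99.3 days is already measured aboard the station.
Leg 2: 256 days is already measured aboard the station.
Leg 3: γ = 1/√(1 − 0.303²) = 1/√0.9082 = 1.049; τ_3 = 165/1.049 = 157.2 days.
Total: 99.30 + 256.0 + 157.2 days.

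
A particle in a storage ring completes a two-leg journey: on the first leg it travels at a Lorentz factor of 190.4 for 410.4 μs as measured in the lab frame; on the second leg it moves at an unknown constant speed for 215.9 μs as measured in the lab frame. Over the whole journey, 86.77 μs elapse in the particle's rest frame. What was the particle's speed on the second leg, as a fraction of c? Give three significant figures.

β = 0.920

Leg 1: γ = 190.4; τ_1 = 410.4/190.4 = 2.155 μs.
Leg 2: speed unknown; τ_2 = 215.9/γ_2.
Total proper time: 2.155 + τ_2 = 86.77, so τ_2 = 86.77 − 2.155 = 84.61 μs.
γ_2 = 215.9/84.61 = 2.552; β = √(1 − 1/γ²) = √0.8464.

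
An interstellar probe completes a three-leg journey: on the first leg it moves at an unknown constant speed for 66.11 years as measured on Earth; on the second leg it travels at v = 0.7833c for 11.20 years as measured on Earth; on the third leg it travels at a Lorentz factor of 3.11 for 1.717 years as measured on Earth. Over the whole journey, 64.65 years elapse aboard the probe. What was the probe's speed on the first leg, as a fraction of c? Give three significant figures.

β = 0.503

Leg 1: speed unknown; τ_1 = 66.11/γ_1.
Leg 2: γ = 1/√(1 − 0.7833²) = 1/√0.3864 = 1.609; τ_2 = 11.20/1.609 = 6.962 years.
Leg 3: γ = 3.11; τ_3 = 1.717/3.110 = 0.5521 years.
Total proper time: τ_1 + 6.962 + 0.5521 = 64.65, so τ_1 = 64.65 − 7.515 = 57.14 years.
γ_1 = 66.11/57.14 = 1.157; β = √(1 − 1/γ²) = √0.2531.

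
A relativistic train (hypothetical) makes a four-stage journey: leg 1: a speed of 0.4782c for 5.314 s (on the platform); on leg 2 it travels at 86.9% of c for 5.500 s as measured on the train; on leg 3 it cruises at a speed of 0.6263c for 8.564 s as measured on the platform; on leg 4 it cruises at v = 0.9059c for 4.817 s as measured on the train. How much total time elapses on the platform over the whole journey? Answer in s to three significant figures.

Δt = 36.4 s

Leg 1: 5.314 s is already measured on the platform.
Leg 2: β = 0.869; γ = 1/√(1 − 0.869²) = 1/√0.2448 = 2.021; Δt_2 = 2.021 × 5.500 = 11.12 s.
Leg 3: 8.564 s is already measured on the platform.
Leg 4: γ = 1/√(1 − 0.9059²) = 1/√0.1793 = 2.361; Δt_4 = 2.361 × 4.817 = 11.37 s.
Total: 5.314 + 11.12 + 8.564 + 11.37 s.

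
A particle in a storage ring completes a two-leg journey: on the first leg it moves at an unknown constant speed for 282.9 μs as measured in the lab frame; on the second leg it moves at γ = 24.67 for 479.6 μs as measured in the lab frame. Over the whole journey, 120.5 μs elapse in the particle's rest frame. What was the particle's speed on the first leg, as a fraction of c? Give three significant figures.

β = 0.934

Leg 1: speed unknown; τ_1 = 282.9/γ_1.
Leg 2: γ = 24.67; τ_2 = 479.6/24.67 = 19.44 μs.
Total proper time: τ_1 + 19.44 = 120.5, so τ_1 = 120.5 − 19.44 = 101.1 μs.
γ_1 = 282.9/101.1 = 2.799; β = √(1 − 1/γ²) = √0.8724.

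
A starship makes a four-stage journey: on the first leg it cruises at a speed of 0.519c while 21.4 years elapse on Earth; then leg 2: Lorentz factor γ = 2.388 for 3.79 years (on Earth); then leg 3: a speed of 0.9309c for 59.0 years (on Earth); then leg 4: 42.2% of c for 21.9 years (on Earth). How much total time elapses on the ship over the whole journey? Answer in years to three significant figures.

Leg 1: γ = 1/√(1 − 0.519²) = 1/√0.7306 = 1.170; τ_1 = 21.4/1.170 = 18.29 years.
Leg 2: γ = 2.388; τ_2 = 3.79/2.388 = 1.587 years.
Leg 3: γ = 1/√(1 − 0.9309²) = 1/√0.1334 = 2.738; τ_3 = 59.0/2.738 = 21.55 years.
Leg 4: β = 0.422; γ = 1/√(1 − 0.422²) = 1/√0.8219 = 1.103; τ_4 = 21.9/1.103 = 19.85 years.
Total: 18.29 + 1.587 + 21.55 + 19.85 years.

τ = 61.3 years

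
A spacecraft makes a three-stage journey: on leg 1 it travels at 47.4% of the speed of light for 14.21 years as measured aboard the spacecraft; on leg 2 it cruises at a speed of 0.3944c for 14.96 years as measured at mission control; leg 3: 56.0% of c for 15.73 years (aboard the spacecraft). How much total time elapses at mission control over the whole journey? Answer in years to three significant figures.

Leg 1: β = 0.474; γ = 1/√(1 − 0.474²) = 1/√0.7753 = 1.136; Δt_1 = 1.136 × 14.21 = 16.14 years.
Leg 2: 14.96 years is already measured at mission control.
Leg 3: β = 0.560; γ = 1/√(1 − 0.560²) = 1/√0.6864 = 1.207; Δt_3 = 1.207 × 15.73 = 18.99 years.
Total: 16.14 + 14.96 + 18.99 years.

Δt = 50.1 years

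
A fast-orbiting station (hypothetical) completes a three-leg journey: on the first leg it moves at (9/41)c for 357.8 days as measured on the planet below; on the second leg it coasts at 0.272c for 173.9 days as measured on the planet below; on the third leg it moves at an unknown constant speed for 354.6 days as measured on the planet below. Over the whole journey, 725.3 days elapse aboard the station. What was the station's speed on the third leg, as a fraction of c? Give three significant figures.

β = 0.808

Leg 1: γ = 1/√(1 − (9/41)²) = 41/40 = 1.025; τ_1 = 357.8/1.025 = 349.1 days.
Leg 2: γ = 1/√(1 − 0.272²) = 1/√0.9260 = 1.039; τ_2 = 173.9/1.039 = 167.3 days.
Leg 3: speed unknown; τ_3 = 354.6/γ_3.
Total proper time: 349.1 + 167.3 + τ_3 = 725.3, so τ_3 = 725.3 − 516.4 = 208.9 days.
γ_3 = 354.6/208.9 = 1.698; β = √(1 − 1/γ²) = √0.6530.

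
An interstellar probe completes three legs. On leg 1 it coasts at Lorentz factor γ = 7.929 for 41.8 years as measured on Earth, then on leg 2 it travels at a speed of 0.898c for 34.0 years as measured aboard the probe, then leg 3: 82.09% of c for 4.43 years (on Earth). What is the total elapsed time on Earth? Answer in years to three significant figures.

Δt = 124 years

Leg 1: 41.8 years is already measured on Earth.
Leg 2: γ = 1/√(1 − 0.898²) = 1/√0.1936 = 2.273; Δt_2 = 2.273 × 34.0 = 77.27 years.
Leg 3: 4.43 years is already measured on Earth.
Total: 41.80 + 77.27 + 4.430 years.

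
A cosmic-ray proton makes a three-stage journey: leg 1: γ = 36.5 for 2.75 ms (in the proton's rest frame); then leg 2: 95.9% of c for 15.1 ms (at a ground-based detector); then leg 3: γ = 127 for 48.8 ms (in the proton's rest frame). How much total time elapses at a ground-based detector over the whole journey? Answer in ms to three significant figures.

Leg 1: γ = 36.5; Δt_1 = 36.50 × 2.75 = 100.4 ms.
Leg 2: 15.1 ms is already measured at a ground-based detector.
Leg 3: γ = 127; Δt_3 = 127.0 × 48.8 = 6198 ms.
Total: 100.4 + 15.10 + 6198 ms.

Δt = 6310 ms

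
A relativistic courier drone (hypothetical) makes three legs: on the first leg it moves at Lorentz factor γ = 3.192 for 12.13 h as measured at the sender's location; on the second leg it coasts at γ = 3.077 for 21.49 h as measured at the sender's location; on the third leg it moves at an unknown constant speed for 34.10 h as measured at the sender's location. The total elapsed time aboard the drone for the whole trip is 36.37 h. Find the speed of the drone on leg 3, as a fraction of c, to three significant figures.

β = 0.661

Leg 1: γ = 3.192; τ_1 = 12.13/3.192 = 3.800 h.
Leg 2: γ = 3.077; τ_2 = 21.49/3.077 = 6.984 h.
Leg 3: speed unknown; τ_3 = 34.10/γ_3.
Total proper time: 3.800 + 6.984 + τ_3 = 36.37, so τ_3 = 36.37 − 10.78 = 25.59 h.
γ_3 = 34.10/25.59 = 1.333; β = √(1 − 1/γ²) = √0.4370.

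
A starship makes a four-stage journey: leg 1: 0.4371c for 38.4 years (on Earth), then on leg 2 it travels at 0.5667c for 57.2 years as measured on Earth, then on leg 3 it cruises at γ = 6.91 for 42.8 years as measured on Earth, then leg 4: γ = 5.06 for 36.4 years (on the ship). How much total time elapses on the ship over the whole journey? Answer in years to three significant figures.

τ = 124 years

Leg 1: γ = 1/√(1 − 0.4371²) = 1/√0.8089 = 1.112; τ_1 = 38.4/1.112 = 34.54 years.
Leg 2: γ = 1/√(1 − 0.5667²) = 1/√0.6789 = 1.214; τ_2 = 57.2/1.214 = 47.13 years.
Leg 3: γ = 6.91; τ_3 = 42.8/6.910 = 6.194 years.
Leg 4: 36.4 years is already measured on the ship.
Total: 34.54 + 47.13 + 6.194 + 36.40 years.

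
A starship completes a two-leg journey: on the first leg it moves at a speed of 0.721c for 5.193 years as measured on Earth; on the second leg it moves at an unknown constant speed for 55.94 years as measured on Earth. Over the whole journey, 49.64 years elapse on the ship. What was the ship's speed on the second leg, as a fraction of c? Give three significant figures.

Leg 1: γ = 1/√(1 − 0.721²) = 1/√0.4802 = 1.443; τ_1 = 5.193/1.443 = 3.598 years.
Leg 2: speed unknown; τ_2 = 55.94/γ_2.
Total proper time: 3.598 + τ_2 = 49.64, so τ_2 = 49.64 − 3.598 = 46.04 years.
γ_2 = 55.94/46.04 = 1.215; β = √(1 − 1/γ²) = √0.3226.

β = 0.568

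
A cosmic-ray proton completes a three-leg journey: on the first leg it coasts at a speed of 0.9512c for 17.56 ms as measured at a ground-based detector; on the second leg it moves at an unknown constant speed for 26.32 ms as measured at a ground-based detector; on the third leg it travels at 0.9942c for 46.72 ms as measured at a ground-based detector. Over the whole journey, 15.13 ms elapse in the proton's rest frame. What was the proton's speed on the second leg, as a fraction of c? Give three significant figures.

β = 0.984

Leg 1: γ = 1/√(1 − 0.9512²) = 1/√0.09522 = 3.241; τ_1 = 17.56/3.241 = 5.419 ms.
Leg 2: speed unknown; τ_2 = 26.32/γ_2.
Leg 3: γ = 1/√(1 − 0.9942²) = 1/√0.01157 = 9.298; τ_3 = 46.72/9.298 = 5.025 ms.
Total proper time: 5.419 + τ_2 + 5.025 = 15.13, so τ_2 = 15.13 − 10.44 = 4.687 ms.
γ_2 = 26.32/4.687 = 5.616; β = √(1 − 1/γ²) = √0.9683.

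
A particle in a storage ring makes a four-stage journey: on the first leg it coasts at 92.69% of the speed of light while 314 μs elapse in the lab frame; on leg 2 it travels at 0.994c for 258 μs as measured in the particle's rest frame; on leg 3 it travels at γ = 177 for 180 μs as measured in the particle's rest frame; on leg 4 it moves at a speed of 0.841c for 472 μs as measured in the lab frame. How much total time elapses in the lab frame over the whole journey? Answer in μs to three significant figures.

Δt = 3.50×10⁴ μs

Leg 1: 314 μs is already measured in the lab frame.
Leg 2: γ = 1/√(1 − 0.994²) = 1/√0.01196 = 9.142; Δt_2 = 9.142 × 258 = 2359 μs.
Leg 3: γ = 177; Δt_3 = 177.0 × 180 = 3.186×10⁴ μs.
Leg 4: 472 μs is already measured in the lab frame.
Total: 314.0 + 2359 + 3.186×10⁴ + 472.0 μs.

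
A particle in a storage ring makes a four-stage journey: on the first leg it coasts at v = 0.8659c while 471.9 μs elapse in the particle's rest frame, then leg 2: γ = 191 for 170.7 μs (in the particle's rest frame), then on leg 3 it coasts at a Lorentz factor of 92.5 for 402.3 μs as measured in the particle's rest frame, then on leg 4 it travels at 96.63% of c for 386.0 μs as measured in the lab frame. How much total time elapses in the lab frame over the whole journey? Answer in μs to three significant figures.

Δt = 7.11×10⁴ μs

Leg 1: γ = 1/√(1 − 0.8659²) = 1/√0.2502 = 1.999; Δt_1 = 1.999 × 471.9 = 943.4 μs.
Leg 2: γ = 191; Δt_2 = 191.0 × 170.7 = 3.260×10⁴ μs.
Leg 3: γ = 92.5; Δt_3 = 92.50 × 402.3 = 3.721×10⁴ μs.
Leg 4: 386.0 μs is already measured in the lab frame.
Total: 943.4 + 3.260×10⁴ + 3.721×10⁴ + 386.0 μs.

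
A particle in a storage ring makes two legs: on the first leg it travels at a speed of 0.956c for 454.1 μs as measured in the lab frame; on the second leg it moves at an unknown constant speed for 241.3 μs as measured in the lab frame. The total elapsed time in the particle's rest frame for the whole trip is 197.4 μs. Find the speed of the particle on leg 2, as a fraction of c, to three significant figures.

β = 0.964

Leg 1: γ = 1/√(1 − 0.956²) = 1/√0.08606 = 3.409; τ_1 = 454.1/3.409 = 133.2 μs.
Leg 2: speed unknown; τ_2 = 241.3/γ_2.
Total proper time: 133.2 + τ_2 = 197.4, so τ_2 = 197.4 − 133.2 = 64.18 μs.
γ_2 = 241.3/64.18 = 3.760; β = √(1 − 1/γ²) = √0.9293.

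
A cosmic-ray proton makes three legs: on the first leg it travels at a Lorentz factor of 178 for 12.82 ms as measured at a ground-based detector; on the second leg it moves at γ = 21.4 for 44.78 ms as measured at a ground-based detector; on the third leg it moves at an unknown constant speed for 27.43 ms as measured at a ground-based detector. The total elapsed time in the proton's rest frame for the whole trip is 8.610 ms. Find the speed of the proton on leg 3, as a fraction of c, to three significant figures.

β = 0.972

Leg 1: γ = 178; τ_1 = 12.82/178.0 = 0.07202 ms.
Leg 2: γ = 21.4; τ_2 = 44.78/21.40 = 2.093 ms.
Leg 3: speed unknown; τ_3 = 27.43/γ_3.
Total proper time: 0.07202 + 2.093 + τ_3 = 8.610, so τ_3 = 8.610 − 2.165 = 6.445 ms.
γ_3 = 27.43/6.445 = 4.256; β = √(1 − 1/γ²) = √0.9448.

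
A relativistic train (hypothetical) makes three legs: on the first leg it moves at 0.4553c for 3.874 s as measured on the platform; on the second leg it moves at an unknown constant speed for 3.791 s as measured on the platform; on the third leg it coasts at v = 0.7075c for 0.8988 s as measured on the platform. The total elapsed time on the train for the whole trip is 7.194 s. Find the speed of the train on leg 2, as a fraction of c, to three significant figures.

Leg 1: γ = 1/√(1 − 0.4553²) = 1/√0.7927 = 1.123; τ_1 = 3.874/1.123 = 3.449 s.
Leg 2: speed unknown; τ_2 = 3.791/γ_2.
Leg 3: γ = 1/√(1 − 0.7075²) = 1/√0.4994 = 1.415; τ_3 = 0.8988/1.415 = 0.6352 s.
Total proper time: 3.449 + τ_2 + 0.6352 = 7.194, so τ_2 = 7.194 − 4.084 = 3.110 s.
γ_2 = 3.791/3.110 = 1.219; β = √(1 − 1/γ²) = √0.3272.

β = 0.572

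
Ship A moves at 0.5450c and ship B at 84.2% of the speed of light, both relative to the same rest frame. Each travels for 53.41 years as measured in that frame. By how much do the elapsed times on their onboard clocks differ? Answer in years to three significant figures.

|τ_A − τ_B| = 16.0 years

A: γ = 1/√(1 − 0.5450²) = 1/√0.7030 = 1.193; τ_A = 53.41/1.193 = 44.78 years.
B: β = 0.842; γ = 1/√(1 − 0.842²) = 1/√0.2910 = 1.854; τ_B = 53.41/1.854 = 28.81 years.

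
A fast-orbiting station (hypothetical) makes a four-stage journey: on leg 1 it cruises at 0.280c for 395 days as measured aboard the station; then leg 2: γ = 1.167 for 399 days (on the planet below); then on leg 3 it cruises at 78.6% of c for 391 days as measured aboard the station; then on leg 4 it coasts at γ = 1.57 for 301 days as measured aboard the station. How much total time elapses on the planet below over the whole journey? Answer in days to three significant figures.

Δt = 1920 days

Leg 1: γ = 1/√(1 − 0.280²) = 25/24 ≈ 1.042; Δt_1 = 1.042 × 395 = 411.5 days.
Leg 2: 399 days is already measured on the planet below.
Leg 3: β = 0.786; γ = 1/√(1 − 0.786²) = 1/√0.3822 = 1.618; Δt_3 = 1.618 × 391 = 632.5 days.
Leg 4: γ = 1.57; Δt_4 = 1.570 × 301 = 472.6 days.
Total: 411.5 + 399.0 + 632.5 + 472.6 days.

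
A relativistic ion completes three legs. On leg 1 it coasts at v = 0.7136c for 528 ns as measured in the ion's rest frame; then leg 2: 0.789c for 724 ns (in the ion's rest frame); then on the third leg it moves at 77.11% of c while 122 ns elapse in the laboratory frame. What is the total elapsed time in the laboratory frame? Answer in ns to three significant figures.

Δt = 2050 ns

Leg 1: γ = 1/√(1 − 0.7136²) = 1/√0.4908 = 1.427; Δt_1 = 1.427 × 528 = 753.7 ns.
Leg 2: γ = 1/√(1 − 0.789²) = 1/√0.3775 = 1.628; Δt_2 = 1.628 × 724 = 1178 ns.
Leg 3: 122 ns is already measured in the laboratory frame.
Total: 753.7 + 1178 + 122.0 ns.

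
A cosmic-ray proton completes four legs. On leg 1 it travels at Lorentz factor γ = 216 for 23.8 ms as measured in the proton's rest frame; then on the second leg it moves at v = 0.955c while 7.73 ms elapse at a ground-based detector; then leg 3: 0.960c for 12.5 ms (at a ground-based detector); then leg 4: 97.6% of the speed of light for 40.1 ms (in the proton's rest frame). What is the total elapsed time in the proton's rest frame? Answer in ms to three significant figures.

τ = 69.7 ms

Leg 1: 23.8 ms is already measured in the proton's rest frame.
Leg 2: γ = 1/√(1 − 0.955²) = 1/√0.08798 = 3.371; τ_2 = 7.73/3.371 = 2.293 ms.
Leg 3: γ = 1/√(1 − 0.960²) = 25/7 ≈ 3.571; τ_3 = 12.5/3.571 = 3.500 ms.
Leg 4: 40.1 ms is already measured in the proton's rest frame.
Total: 23.80 + 2.293 + 3.500 + 40.10 ms.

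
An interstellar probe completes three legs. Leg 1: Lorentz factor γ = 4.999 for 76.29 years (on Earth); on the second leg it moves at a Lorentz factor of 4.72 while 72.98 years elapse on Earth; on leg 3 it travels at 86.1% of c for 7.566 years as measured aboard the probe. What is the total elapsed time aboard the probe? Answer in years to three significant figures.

τ = 38.3 years

Leg 1: γ = 4.999; τ_1 = 76.29/4.999 = 15.26 years.
Leg 2: γ = 4.72; τ_2 = 72.98/4.720 = 15.46 years.
Leg 3: 7.566 years is already measured aboard the probe.
Total: 15.26 + 15.46 + 7.566 years.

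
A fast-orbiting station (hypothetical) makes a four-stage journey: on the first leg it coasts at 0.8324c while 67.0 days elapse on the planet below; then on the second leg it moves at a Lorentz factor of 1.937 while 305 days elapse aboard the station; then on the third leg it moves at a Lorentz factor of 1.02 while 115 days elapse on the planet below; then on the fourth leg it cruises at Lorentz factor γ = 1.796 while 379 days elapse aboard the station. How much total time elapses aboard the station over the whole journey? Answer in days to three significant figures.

Leg 1: γ = 1/√(1 − 0.8324²) = 1/√0.3071 = 1.804; τ_1 = 67.0/1.804 = 37.13 days.
Leg 2: 305 days is already measured aboard the station.
Leg 3: γ = 1.02; τ_3 = 115/1.020 = 112.7 days.
Leg 4: 379 days is already measured aboard the station.
Total: 37.13 + 305.0 + 112.7 + 379.0 days.

τ = 834 days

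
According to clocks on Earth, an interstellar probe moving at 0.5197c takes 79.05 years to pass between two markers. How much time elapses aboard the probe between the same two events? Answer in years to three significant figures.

τ = 67.5 years

γ = 1/√(1 − 0.5197²) = 1/√0.7299 = 1.170
The interval measured on Earth is the dilated one; the clock aboard the probe measures the proper time τ = Δt/γ = 79.05/1.170 years.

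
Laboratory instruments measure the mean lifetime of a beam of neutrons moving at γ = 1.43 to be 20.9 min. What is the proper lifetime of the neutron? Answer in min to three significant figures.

γ = 1.43
The lab-frame lifetime is the dilated interval; the proper lifetime is τ₀ = Δt/γ = 20.9/1.430 min.

τ₀ = 14.6 min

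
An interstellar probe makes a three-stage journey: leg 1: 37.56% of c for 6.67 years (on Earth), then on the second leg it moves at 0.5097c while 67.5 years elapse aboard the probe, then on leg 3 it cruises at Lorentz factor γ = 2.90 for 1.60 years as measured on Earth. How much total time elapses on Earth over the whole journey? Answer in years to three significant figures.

Leg 1: 6.67 years is already measured on Earth.
Leg 2: γ = 1/√(1 − 0.5097²) = 1/√0.7402 = 1.162; Δt_2 = 1.162 × 67.5 = 78.46 years.
Leg 3: 1.60 years is already measured on Earth.
Total: 6.670 + 78.46 + 1.600 years.

Δt = 86.7 years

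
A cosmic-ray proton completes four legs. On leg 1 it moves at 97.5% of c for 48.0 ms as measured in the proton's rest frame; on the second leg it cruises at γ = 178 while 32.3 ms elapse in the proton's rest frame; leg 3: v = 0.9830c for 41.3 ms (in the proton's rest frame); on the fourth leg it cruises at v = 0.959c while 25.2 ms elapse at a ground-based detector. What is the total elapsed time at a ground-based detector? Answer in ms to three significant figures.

Δt = 6220 ms

Leg 1: β = 0.975; γ = 1/√(1 − 0.975²) = 1/√0.04938 = 4.500; Δt_1 = 4.500 × 48.0 = 216.0 ms.
Leg 2: γ = 178; Δt_2 = 178.0 × 32.3 = 5749 ms.
Leg 3: γ = 1/√(1 − 0.9830²) = 1/√0.03371 = 5.446; Δt_3 = 5.446 × 41.3 = 224.9 ms.
Leg 4: 25.2 ms is already measured at a ground-based detector.
Total: 216.0 + 5749 + 224.9 + 25.20 ms.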